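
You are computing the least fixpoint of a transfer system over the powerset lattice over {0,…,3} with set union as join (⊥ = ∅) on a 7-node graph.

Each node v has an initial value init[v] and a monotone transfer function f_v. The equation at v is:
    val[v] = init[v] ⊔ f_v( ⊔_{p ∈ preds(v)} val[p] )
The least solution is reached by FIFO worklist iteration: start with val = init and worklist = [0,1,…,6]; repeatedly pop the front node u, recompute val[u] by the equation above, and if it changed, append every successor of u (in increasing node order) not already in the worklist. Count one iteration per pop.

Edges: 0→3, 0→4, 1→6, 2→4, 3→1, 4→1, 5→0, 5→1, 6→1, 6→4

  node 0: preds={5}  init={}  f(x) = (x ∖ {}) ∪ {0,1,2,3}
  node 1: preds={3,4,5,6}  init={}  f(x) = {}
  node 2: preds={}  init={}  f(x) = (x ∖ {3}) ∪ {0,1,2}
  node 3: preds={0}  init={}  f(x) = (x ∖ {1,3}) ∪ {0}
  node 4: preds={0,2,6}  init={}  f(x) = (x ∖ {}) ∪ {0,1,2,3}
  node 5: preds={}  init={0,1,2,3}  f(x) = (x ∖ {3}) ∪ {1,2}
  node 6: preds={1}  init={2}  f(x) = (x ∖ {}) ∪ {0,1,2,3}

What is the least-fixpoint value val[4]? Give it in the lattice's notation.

{0,1,2,3}

Trace (9 dequeues):
  [1] u=0 | in {0,1,2,3} | out {0,1,2,3} | prev {} | push {}
  [2] u=1 | in {0,1,2,3} | out {} | ==
  [3] u=2 | in {} | out {0,1,2} | prev {} | push {}
  [4] u=3 | in {0,1,2,3} | out {0,2} | prev {} | push {1}
  [5] u=4 | in {0,1,2,3} | out {0,1,2,3} | prev {} | push {}
  [6] u=5 | in {} | out {0,1,2,3} | ==
  [7] u=6 | in {} | out {0,1,2,3} | prev {2} | push {4}
  [8] u=1 | in {0,1,2,3} | out {} | ==
  [9] u=4 | in {0,1,2,3} | out {0,1,2,3} | ==

Converged values:
  [0] {0,1,2,3}
  [1] {}
  [2] {0,1,2}
  [3] {0,2}
  [4] {0,1,2,3}
  [5] {0,1,2,3}
  [6] {0,1,2,3}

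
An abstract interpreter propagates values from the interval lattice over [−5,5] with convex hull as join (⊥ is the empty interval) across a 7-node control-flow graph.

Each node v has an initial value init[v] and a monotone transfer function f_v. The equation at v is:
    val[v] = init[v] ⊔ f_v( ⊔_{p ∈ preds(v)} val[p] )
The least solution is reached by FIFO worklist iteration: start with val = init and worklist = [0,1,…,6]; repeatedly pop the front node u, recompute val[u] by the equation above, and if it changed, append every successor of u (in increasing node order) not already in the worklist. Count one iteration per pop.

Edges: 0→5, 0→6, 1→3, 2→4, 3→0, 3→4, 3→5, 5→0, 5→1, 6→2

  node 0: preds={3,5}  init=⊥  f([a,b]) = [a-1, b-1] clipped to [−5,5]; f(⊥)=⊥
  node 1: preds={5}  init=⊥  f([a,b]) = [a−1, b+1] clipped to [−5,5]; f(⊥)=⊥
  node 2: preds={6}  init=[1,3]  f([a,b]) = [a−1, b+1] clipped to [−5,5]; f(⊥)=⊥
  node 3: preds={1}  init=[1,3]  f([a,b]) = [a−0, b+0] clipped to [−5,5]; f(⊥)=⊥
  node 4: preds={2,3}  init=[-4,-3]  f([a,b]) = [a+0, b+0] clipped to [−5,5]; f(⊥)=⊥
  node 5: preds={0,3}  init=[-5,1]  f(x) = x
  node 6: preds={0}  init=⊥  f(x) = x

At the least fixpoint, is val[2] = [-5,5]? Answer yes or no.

Trace (27 dequeues):
  [1] u=0 | in [-5,3] | out [-5,2] | prev ⊥ | push {}
  [2] u=1 | in [-5,1] | out [-5,2] | prev ⊥ | push {}
  [3] u=2 | in ⊥ | out [1,3] | ==
  [4] u=3 | in [-5,2] | out [-5,3] | prev [1,3] | push {0}
  [5] u=4 | in [-5,3] | out [-5,3] | prev [-4,-3] | push {}
  [6] u=5 | in [-5,3] | out [-5,3] | prev [-5,1] | push {1}
  [7] u=6 | in [-5,2] | out [-5,2] | prev ⊥ | push {2}
  [8] u=0 | in [-5,3] | out [-5,2] | ==
  [9] u=1 | in [-5,3] | out [-5,4] | prev [-5,2] | push {3}
  [10] u=2 | in [-5,2] | out [-5,3] | prev [1,3] | push {4}
  [11] u=3 | in [-5,4] | out [-5,4] | prev [-5,3] | push {0,5}
  [12] u=4 | in [-5,4] | out [-5,4] | prev [-5,3] | push {}
  [13] u=0 | in [-5,4] | out [-5,3] | prev [-5,2] | push {6}
  [14] u=5 | in [-5,4] | out [-5,4] | prev [-5,3] | push {0,1}
  [15] u=6 | in [-5,3] | out [-5,3] | prev [-5,2] | push {2}
  [16] u=0 | in [-5,4] | out [-5,3] | ==
  [17] u=1 | in [-5,4] | out [-5,5] | prev [-5,4] | push {3}
  [18] u=2 | in [-5,3] | out [-5,4] | prev [-5,3] | push {4}
  [19] u=3 | in [-5,5] | out [-5,5] | prev [-5,4] | push {0,5}
  [20] u=4 | in [-5,5] | out [-5,5] | prev [-5,4] | push {}
  [21] u=0 | in [-5,5] | out [-5,4] | prev [-5,3] | push {6}
  [22] u=5 | in [-5,5] | out [-5,5] | prev [-5,4] | push {0,1}
  [23] u=6 | in [-5,4] | out [-5,4] | prev [-5,3] | push {2}
  [24] u=0 | in [-5,5] | out [-5,4] | ==
  [25] u=1 | in [-5,5] | out [-5,5] | ==
  [26] u=2 | in [-5,4] | out [-5,5] | prev [-5,4] | push {4}
  [27] u=4 | in [-5,5] | out [-5,5] | ==

Converged values:
  [0] [-5,4]
  [1] [-5,5]
  [2] [-5,5]
  [3] [-5,5]
  [4] [-5,5]
  [5] [-5,5]
  [6] [-5,4]

yes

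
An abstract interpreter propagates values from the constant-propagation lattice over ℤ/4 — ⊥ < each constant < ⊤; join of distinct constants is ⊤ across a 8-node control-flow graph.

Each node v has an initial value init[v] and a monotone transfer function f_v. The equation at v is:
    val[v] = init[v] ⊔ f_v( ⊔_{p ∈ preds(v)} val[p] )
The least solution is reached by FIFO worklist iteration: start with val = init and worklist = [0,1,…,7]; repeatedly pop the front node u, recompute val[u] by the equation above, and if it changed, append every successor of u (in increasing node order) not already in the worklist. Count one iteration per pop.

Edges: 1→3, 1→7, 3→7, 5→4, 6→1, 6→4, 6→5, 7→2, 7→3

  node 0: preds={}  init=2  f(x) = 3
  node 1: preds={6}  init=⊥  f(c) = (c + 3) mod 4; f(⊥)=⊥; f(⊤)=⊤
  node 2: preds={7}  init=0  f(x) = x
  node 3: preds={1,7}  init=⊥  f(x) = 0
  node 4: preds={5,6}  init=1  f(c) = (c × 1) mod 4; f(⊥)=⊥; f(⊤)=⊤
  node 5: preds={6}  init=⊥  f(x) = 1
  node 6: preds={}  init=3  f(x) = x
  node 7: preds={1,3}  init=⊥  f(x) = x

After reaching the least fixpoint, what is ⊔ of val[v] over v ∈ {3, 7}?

Trace (11 dequeues):
  [1] u=0 | in ⊥ | out ⊤ | prev 2 | push {}
  [2] u=1 | in 3 | out 2 | prev ⊥ | push {}
  [3] u=2 | in ⊥ | out 0 | ==
  [4] u=3 | in 2 | out 0 | prev ⊥ | push {}
  [5] u=4 | in 3 | out ⊤ | prev 1 | push {}
  [6] u=5 | in 3 | out 1 | prev ⊥ | push {4}
  [7] u=6 | in ⊥ | out 3 | ==
  [8] u=7 | in ⊤ | out ⊤ | prev ⊥ | push {2,3}
  [9] u=4 | in ⊤ | out ⊤ | ==
  [10] u=2 | in ⊤ | out ⊤ | prev 0 | push {}
  [11] u=3 | in ⊤ | out 0 | ==

Converged values:
  [0] ⊤
  [1] 2
  [2] ⊤
  [3] 0
  [4] ⊤
  [5] 1
  [6] 3
  [7] ⊤

⊤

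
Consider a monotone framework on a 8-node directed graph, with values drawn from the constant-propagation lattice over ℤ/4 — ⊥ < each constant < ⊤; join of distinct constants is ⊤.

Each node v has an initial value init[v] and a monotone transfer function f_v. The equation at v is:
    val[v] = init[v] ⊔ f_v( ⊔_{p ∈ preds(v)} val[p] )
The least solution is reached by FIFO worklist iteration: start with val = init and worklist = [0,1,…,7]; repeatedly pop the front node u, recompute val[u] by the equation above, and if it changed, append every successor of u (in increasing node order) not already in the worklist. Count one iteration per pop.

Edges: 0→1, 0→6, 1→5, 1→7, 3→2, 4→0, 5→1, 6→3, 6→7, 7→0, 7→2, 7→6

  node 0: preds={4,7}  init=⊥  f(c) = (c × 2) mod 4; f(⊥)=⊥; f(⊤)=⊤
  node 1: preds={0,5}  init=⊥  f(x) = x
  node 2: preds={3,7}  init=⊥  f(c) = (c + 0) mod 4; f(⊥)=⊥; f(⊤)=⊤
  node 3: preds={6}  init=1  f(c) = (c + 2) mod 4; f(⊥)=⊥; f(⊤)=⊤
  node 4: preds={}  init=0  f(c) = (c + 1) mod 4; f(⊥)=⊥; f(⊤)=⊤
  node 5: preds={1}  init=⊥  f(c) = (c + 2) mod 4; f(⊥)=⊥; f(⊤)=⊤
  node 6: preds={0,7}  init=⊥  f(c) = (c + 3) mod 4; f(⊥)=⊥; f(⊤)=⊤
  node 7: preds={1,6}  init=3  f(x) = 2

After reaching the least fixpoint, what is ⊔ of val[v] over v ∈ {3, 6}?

⊤

Iteration log — 13 steps:
  step 1. node 0  ⊔preds=⊤  new=⊤  old=⊥  +wl: 
  step 2. node 1  ⊔preds=⊤  new=⊤  old=⊥  +wl: 
  step 3. node 2  ⊔preds=⊤  new=⊤  old=⊥  +wl: 
  step 4. node 3  ⊔preds=⊥  new=1  stable
  step 5. node 4  ⊔preds=⊥  new=0  stable
  step 6. node 5  ⊔preds=⊤  new=⊤  old=⊥  +wl: 1
  step 7. node 6  ⊔preds=⊤  new=⊤  old=⊥  +wl: 3
  step 8. node 7  ⊔preds=⊤  new=⊤  old=3  +wl: 0,2,6
  step 9. node 1  ⊔preds=⊤  new=⊤  stable
  step 10. node 3  ⊔preds=⊤  new=⊤  old=1  +wl: 
  step 11. node 0  ⊔preds=⊤  new=⊤  stable
  step 12. node 2  ⊔preds=⊤  new=⊤  stable
  step 13. node 6  ⊔preds=⊤  new=⊤  stable

Least fixpoint reached:
  node 0: ⊤
  node 1: ⊤
  node 2: ⊤
  node 3: ⊤
  node 4: 0
  node 5: ⊤
  node 6: ⊤
  node 7: ⊤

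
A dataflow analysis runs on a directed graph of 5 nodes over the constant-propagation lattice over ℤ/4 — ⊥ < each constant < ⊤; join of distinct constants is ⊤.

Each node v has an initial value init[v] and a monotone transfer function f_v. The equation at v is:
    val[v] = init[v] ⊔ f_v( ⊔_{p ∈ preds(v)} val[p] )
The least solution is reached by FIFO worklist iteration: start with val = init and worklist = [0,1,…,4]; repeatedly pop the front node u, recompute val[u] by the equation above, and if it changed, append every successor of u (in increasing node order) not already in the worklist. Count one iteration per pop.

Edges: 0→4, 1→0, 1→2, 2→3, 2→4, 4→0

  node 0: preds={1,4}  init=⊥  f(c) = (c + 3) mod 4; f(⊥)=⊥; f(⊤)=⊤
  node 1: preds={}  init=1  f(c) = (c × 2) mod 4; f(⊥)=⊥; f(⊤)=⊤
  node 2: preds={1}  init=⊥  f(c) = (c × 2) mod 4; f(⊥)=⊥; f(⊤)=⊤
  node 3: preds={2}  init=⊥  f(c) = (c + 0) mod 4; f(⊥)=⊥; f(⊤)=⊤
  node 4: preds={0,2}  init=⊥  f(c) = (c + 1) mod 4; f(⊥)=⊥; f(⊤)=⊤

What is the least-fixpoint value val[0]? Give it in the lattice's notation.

Trace (7 dequeues):
  [1] u=0 | in 1 | out 0 | prev ⊥ | push {}
  [2] u=1 | in ⊥ | out 1 | ==
  [3] u=2 | in 1 | out 2 | prev ⊥ | push {}
  [4] u=3 | in 2 | out 2 | prev ⊥ | push {}
  [5] u=4 | in ⊤ | out ⊤ | prev ⊥ | push {0}
  [6] u=0 | in ⊤ | out ⊤ | prev 0 | push {4}
  [7] u=4 | in ⊤ | out ⊤ | ==

Converged values:
  [0] ⊤
  [1] 1
  [2] 2
  [3] 2
  [4] ⊤

⊤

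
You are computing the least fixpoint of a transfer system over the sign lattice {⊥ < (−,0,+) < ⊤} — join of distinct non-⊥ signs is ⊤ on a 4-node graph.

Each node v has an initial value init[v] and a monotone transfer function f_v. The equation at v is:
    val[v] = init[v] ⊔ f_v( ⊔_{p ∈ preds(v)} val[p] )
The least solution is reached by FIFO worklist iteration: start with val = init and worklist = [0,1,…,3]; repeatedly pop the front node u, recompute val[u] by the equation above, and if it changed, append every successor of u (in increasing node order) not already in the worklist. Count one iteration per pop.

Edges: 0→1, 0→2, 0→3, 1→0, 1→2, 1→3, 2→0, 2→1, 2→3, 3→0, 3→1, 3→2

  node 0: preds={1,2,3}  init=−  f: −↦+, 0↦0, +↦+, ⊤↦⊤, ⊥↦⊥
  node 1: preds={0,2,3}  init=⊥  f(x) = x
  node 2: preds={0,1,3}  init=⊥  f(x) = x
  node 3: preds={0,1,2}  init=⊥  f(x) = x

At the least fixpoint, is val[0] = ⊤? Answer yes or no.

yes

Iteration log — 11 steps:
  step 1. node 0  ⊔preds=⊥  new=−  stable
  step 2. node 1  ⊔preds=−  new=−  old=⊥  +wl: 0
  step 3. node 2  ⊔preds=−  new=−  old=⊥  +wl: 1
  step 4. node 3  ⊔preds=−  new=−  old=⊥  +wl: 2
  step 5. node 0  ⊔preds=−  new=⊤  old=−  +wl: 3
  step 6. node 1  ⊔preds=⊤  new=⊤  old=−  +wl: 0
  step 7. node 2  ⊔preds=⊤  new=⊤  old=−  +wl: 1
  step 8. node 3  ⊔preds=⊤  new=⊤  old=−  +wl: 2
  step 9. node 0  ⊔preds=⊤  new=⊤  stable
  step 10. node 1  ⊔preds=⊤  new=⊤  stable
  step 11. node 2  ⊔preds=⊤  new=⊤  stable

Least fixpoint reached:
  node 0: ⊤
  node 1: ⊤
  node 2: ⊤
  node 3: ⊤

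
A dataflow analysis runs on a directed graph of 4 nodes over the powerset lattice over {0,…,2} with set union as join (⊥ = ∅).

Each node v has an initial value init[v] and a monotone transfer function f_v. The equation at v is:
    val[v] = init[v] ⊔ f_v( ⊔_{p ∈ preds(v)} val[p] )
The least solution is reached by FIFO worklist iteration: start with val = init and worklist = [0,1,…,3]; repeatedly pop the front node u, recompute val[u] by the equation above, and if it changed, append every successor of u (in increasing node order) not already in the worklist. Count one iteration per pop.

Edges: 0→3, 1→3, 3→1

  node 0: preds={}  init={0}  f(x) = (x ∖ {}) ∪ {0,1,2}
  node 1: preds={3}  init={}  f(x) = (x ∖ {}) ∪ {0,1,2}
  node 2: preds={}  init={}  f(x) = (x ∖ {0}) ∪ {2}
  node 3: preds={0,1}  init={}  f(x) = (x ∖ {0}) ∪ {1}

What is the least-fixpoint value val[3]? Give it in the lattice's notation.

{1,2}

Worklist (5 pops):
  #1 pop 0: in={} → {0,1,2} (was {0}); enqueue []
  #2 pop 1: in={} → {0,1,2} (was {}); enqueue []
  #3 pop 2: in={} → {2} (was {}); enqueue []
  #4 pop 3: in={0,1,2} → {1,2} (was {}); enqueue [1]
  #5 pop 1: in={1,2} → {0,1,2} (no change)

Fixpoint:
  val[0] = {0,1,2}
  val[1] = {0,1,2}
  val[2] = {2}
  val[3] = {1,2}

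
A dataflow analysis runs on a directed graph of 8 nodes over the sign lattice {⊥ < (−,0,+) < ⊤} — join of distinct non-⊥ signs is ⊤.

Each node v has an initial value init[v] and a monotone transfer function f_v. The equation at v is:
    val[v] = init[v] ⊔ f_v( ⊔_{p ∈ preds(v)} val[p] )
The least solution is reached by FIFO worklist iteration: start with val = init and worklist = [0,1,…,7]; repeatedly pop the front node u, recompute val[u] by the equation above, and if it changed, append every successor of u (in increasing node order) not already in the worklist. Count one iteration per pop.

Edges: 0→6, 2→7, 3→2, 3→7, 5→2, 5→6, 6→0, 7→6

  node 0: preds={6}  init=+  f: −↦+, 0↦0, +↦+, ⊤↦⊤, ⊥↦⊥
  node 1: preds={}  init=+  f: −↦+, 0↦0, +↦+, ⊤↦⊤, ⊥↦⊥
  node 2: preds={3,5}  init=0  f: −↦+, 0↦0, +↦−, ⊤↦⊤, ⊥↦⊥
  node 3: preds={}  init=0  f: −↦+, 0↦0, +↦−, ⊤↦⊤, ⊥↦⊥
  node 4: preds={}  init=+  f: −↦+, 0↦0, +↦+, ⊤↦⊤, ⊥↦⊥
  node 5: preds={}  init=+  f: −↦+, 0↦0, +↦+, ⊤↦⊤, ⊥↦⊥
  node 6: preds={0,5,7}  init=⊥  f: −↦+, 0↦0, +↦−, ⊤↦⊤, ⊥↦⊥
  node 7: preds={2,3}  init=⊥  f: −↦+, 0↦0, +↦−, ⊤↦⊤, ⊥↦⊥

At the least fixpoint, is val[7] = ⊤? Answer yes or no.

Iteration log — 12 steps:
  step 1. node 0  ⊔preds=⊥  new=+  stable
  step 2. node 1  ⊔preds=⊥  new=+  stable
  step 3. node 2  ⊔preds=⊤  new=⊤  old=0  +wl: 
  step 4. node 3  ⊔preds=⊥  new=0  stable
  step 5. node 4  ⊔preds=⊥  new=+  stable
  step 6. node 5  ⊔preds=⊥  new=+  stable
  step 7. node 6  ⊔preds=+  new=−  old=⊥  +wl: 0
  step 8. node 7  ⊔preds=⊤  new=⊤  old=⊥  +wl: 6
  step 9. node 0  ⊔preds=−  new=+  stable
  step 10. node 6  ⊔preds=⊤  new=⊤  old=−  +wl: 0
  step 11. node 0  ⊔preds=⊤  new=⊤  old=+  +wl: 6
  step 12. node 6  ⊔preds=⊤  new=⊤  stable

Least fixpoint reached:
  node 0: ⊤
  node 1: +
  node 2: ⊤
  node 3: 0
  node 4: +
  node 5: +
  node 6: ⊤
  node 7: ⊤

yes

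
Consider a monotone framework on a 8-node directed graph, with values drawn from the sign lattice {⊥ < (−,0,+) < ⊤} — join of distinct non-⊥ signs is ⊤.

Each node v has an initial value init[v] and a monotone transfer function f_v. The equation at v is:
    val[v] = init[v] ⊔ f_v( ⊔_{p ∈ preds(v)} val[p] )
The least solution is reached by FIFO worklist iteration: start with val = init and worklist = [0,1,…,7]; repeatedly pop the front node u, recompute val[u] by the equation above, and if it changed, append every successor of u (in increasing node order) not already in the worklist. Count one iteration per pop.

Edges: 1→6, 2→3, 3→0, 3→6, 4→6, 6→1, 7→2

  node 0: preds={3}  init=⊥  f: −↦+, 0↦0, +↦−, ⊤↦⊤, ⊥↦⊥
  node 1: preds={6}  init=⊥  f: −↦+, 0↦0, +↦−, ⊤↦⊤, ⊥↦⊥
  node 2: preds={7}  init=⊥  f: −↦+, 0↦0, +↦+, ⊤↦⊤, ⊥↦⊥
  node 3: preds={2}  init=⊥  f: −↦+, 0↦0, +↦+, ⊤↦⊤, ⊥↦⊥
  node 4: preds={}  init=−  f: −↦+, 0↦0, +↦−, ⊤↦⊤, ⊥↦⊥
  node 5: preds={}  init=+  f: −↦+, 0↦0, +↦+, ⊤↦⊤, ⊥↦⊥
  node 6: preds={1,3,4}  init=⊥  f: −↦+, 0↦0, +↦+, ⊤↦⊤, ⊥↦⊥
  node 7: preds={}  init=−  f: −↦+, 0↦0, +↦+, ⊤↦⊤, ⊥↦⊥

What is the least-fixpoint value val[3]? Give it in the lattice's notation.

Worklist (11 pops):
  #1 pop 0: in=⊥ → ⊥ (no change)
  #2 pop 1: in=⊥ → ⊥ (no change)
  #3 pop 2: in=− → + (was ⊥); enqueue []
  #4 pop 3: in=+ → + (was ⊥); enqueue [0]
  #5 pop 4: in=⊥ → − (no change)
  #6 pop 5: in=⊥ → + (no change)
  #7 pop 6: in=⊤ → ⊤ (was ⊥); enqueue [1]
  #8 pop 7: in=⊥ → − (no change)
  #9 pop 0: in=+ → − (was ⊥); enqueue []
  #10 pop 1: in=⊤ → ⊤ (was ⊥); enqueue [6]
  #11 pop 6: in=⊤ → ⊤ (no change)

Fixpoint:
  val[0] = −
  val[1] = ⊤
  val[2] = +
  val[3] = +
  val[4] = −
  val[5] = +
  val[6] = ⊤
  val[7] = −

+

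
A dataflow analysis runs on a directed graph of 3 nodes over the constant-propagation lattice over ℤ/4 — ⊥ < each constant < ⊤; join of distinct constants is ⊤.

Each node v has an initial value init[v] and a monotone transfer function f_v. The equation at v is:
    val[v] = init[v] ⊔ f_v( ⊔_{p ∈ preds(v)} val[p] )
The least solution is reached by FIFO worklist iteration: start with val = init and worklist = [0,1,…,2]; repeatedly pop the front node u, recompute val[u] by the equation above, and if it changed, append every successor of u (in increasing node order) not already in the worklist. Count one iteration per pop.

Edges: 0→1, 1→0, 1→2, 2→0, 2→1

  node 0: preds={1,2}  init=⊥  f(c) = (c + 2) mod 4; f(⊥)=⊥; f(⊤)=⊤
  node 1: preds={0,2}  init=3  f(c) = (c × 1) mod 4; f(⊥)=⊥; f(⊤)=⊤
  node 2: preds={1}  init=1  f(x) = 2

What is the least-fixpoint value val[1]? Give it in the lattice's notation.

⊤

Iteration log — 5 steps:
  step 1. node 0  ⊔preds=⊤  new=⊤  old=⊥  +wl: 
  step 2. node 1  ⊔preds=⊤  new=⊤  old=3  +wl: 0
  step 3. node 2  ⊔preds=⊤  new=⊤  old=1  +wl: 1
  step 4. node 0  ⊔preds=⊤  new=⊤  stable
  step 5. node 1  ⊔preds=⊤  new=⊤  stable

Least fixpoint reached:
  node 0: ⊤
  node 1: ⊤
  node 2: ⊤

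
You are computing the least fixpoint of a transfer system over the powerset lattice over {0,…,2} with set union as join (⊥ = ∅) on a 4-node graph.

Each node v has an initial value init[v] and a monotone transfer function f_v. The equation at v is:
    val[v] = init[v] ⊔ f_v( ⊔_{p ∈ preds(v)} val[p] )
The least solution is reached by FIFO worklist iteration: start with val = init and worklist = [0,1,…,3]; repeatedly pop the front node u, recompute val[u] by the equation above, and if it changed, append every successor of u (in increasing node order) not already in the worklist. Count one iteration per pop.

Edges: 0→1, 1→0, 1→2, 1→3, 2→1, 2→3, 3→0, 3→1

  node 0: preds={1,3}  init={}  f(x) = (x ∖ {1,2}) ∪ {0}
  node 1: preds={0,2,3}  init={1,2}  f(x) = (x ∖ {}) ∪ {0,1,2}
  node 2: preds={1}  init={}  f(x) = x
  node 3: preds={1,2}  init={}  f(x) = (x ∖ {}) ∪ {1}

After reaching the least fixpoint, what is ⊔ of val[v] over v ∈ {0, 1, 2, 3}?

{0,1,2}

Trace (6 dequeues):
  [1] u=0 | in {1,2} | out {0} | prev {} | push {}
  [2] u=1 | in {0} | out {0,1,2} | prev {1,2} | push {0}
  [3] u=2 | in {0,1,2} | out {0,1,2} | prev {} | push {1}
  [4] u=3 | in {0,1,2} | out {0,1,2} | prev {} | push {}
  [5] u=0 | in {0,1,2} | out {0} | ==
  [6] u=1 | in {0,1,2} | out {0,1,2} | ==

Converged values:
  [0] {0}
  [1] {0,1,2}
  [2] {0,1,2}
  [3] {0,1,2}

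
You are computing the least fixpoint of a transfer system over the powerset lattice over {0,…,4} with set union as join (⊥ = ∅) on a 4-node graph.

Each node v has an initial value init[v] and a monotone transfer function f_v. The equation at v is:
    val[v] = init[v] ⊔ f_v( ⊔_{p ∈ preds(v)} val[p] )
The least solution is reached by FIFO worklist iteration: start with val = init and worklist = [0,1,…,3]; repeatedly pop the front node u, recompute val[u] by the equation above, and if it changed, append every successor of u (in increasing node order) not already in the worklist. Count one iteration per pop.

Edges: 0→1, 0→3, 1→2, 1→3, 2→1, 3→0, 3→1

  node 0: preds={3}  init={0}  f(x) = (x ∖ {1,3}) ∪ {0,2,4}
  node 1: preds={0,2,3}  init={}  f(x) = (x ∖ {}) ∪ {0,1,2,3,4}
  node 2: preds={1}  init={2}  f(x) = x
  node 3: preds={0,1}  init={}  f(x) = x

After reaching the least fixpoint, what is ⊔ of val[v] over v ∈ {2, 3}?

{0,1,2,3,4}

Iteration log — 6 steps:
  step 1. node 0  ⊔preds={}  new={0,2,4}  old={0}  +wl: 
  step 2. node 1  ⊔preds={0,2,4}  new={0,1,2,3,4}  old={}  +wl: 
  step 3. node 2  ⊔preds={0,1,2,3,4}  new={0,1,2,3,4}  old={2}  +wl: 1
  step 4. node 3  ⊔preds={0,1,2,3,4}  new={0,1,2,3,4}  old={}  +wl: 0
  step 5. node 1  ⊔preds={0,1,2,3,4}  new={0,1,2,3,4}  stable
  step 6. node 0  ⊔preds={0,1,2,3,4}  new={0,2,4}  stable

Least fixpoint reached:
  node 0: {0,2,4}
  node 1: {0,1,2,3,4}
  node 2: {0,1,2,3,4}
  node 3: {0,1,2,3,4}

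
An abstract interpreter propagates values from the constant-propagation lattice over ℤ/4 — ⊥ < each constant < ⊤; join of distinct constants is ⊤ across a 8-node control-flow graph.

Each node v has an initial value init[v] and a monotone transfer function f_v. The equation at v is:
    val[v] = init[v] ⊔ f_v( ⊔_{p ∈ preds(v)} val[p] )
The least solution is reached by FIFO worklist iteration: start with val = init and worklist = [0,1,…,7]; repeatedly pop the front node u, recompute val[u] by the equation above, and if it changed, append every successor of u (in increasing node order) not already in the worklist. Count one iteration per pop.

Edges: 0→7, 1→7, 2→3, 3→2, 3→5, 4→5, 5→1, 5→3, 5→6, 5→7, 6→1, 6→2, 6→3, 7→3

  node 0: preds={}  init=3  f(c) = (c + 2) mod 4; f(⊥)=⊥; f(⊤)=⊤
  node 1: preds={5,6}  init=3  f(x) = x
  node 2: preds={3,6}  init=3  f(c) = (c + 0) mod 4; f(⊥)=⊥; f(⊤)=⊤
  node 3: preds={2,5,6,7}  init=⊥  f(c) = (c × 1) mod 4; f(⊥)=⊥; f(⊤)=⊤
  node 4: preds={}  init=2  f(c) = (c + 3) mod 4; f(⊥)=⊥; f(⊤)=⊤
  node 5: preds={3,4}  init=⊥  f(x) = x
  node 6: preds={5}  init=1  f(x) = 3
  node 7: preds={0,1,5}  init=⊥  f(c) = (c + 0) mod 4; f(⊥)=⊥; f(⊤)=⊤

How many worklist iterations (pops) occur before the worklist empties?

11

Iteration log — 11 steps:
  step 1. node 0  ⊔preds=⊥  new=3  stable
  step 2. node 1  ⊔preds=1  new=⊤  old=3  +wl: 
  step 3. node 2  ⊔preds=1  new=⊤  old=3  +wl: 
  step 4. node 3  ⊔preds=⊤  new=⊤  old=⊥  +wl: 2
  step 5. node 4  ⊔preds=⊥  new=2  stable
  step 6. node 5  ⊔preds=⊤  new=⊤  old=⊥  +wl: 1,3
  step 7. node 6  ⊔preds=⊤  new=⊤  old=1  +wl: 
  step 8. node 7  ⊔preds=⊤  new=⊤  old=⊥  +wl: 
  step 9. node 2  ⊔preds=⊤  new=⊤  stable
  step 10. node 1  ⊔preds=⊤  new=⊤  stable
  step 11. node 3  ⊔preds=⊤  new=⊤  stable

Least fixpoint reached:
  node 0: 3
  node 1: ⊤
  node 2: ⊤
  node 3: ⊤
  node 4: 2
  node 5: ⊤
  node 6: ⊤
  node 7: ⊤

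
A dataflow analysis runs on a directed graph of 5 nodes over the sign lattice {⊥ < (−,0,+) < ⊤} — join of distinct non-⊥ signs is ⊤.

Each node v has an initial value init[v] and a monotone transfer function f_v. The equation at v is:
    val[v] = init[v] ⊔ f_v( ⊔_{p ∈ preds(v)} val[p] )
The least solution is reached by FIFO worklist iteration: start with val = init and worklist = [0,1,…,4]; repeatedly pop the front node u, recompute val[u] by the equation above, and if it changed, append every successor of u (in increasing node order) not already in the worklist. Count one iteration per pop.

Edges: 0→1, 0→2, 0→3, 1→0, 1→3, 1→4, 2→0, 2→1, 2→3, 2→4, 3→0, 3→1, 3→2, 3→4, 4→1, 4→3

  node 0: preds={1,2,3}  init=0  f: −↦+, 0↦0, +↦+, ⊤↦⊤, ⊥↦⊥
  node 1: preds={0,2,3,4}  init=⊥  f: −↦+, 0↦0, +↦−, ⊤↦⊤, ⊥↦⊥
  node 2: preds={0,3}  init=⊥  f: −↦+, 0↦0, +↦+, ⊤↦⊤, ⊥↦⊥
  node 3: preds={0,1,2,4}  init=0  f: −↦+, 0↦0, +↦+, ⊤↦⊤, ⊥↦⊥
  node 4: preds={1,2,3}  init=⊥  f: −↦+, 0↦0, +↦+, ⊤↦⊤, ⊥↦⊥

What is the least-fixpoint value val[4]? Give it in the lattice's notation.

0

Iteration log — 8 steps:
  step 1. node 0  ⊔preds=0  new=0  stable
  step 2. node 1  ⊔preds=0  new=0  old=⊥  +wl: 0
  step 3. node 2  ⊔preds=0  new=0  old=⊥  +wl: 1
  step 4. node 3  ⊔preds=0  new=0  stable
  step 5. node 4  ⊔preds=0  new=0  old=⊥  +wl: 3
  step 6. node 0  ⊔preds=0  new=0  stable
  step 7. node 1  ⊔preds=0  new=0  stable
  step 8. node 3  ⊔preds=0  new=0  stable

Least fixpoint reached:
  node 0: 0
  node 1: 0
  node 2: 0
  node 3: 0
  node 4: 0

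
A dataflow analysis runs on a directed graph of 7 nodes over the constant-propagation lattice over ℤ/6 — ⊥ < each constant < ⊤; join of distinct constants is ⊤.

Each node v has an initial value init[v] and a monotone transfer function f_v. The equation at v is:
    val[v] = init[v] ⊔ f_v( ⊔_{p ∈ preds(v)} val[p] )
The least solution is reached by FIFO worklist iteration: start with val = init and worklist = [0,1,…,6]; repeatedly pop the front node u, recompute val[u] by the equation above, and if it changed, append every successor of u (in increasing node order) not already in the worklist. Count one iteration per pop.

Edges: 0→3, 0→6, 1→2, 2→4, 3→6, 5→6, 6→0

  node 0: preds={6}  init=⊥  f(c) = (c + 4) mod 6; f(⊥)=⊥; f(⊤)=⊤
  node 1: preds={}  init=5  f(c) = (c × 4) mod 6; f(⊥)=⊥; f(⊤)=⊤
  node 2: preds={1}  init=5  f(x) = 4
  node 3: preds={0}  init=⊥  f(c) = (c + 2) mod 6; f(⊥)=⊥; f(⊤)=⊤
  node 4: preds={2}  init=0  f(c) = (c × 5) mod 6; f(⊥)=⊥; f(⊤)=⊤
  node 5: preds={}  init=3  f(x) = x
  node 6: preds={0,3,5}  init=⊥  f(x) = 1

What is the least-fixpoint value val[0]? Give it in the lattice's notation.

5

Iteration log — 10 steps:
  step 1. node 0  ⊔preds=⊥  new=⊥  stable
  step 2. node 1  ⊔preds=⊥  new=5  stable
  step 3. node 2  ⊔preds=5  new=⊤  old=5  +wl: 
  step 4. node 3  ⊔preds=⊥  new=⊥  stable
  step 5. node 4  ⊔preds=⊤  new=⊤  old=0  +wl: 
  step 6. node 5  ⊔preds=⊥  new=3  stable
  step 7. node 6  ⊔preds=3  new=1  old=⊥  +wl: 0
  step 8. node 0  ⊔preds=1  new=5  old=⊥  +wl: 3,6
  step 9. node 3  ⊔preds=5  new=1  old=⊥  +wl: 
  step 10. node 6  ⊔preds=⊤  new=1  stable

Least fixpoint reached:
  node 0: 5
  node 1: 5
  node 2: ⊤
  node 3: 1
  node 4: ⊤
  node 5: 3
  node 6: 1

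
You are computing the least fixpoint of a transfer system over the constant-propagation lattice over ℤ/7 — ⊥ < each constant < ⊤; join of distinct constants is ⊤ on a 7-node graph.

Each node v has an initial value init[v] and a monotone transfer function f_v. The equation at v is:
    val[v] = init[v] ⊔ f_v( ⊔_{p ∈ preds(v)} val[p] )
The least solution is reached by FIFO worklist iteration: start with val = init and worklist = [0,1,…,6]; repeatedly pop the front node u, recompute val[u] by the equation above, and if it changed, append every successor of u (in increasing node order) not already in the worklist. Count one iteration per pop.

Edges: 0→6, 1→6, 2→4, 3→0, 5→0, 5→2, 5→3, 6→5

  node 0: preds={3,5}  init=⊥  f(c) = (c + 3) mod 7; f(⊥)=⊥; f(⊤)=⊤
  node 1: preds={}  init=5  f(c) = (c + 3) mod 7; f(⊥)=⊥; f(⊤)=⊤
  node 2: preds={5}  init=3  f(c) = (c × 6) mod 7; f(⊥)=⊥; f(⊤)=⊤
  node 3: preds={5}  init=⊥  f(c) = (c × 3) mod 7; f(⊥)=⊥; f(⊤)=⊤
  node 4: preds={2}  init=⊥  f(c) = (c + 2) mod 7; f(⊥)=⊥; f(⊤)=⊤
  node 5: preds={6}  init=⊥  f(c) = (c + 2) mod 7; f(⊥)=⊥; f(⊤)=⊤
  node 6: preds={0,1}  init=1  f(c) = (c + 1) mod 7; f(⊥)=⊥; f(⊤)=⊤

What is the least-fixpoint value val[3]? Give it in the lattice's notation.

Trace (18 dequeues):
  [1] u=0 | in ⊥ | out ⊥ | ==
  [2] u=1 | in ⊥ | out 5 | ==
  [3] u=2 | in ⊥ | out 3 | ==
  [4] u=3 | in ⊥ | out ⊥ | ==
  [5] u=4 | in 3 | out 5 | prev ⊥ | push {}
  [6] u=5 | in 1 | out 3 | prev ⊥ | push {0,2,3}
  [7] u=6 | in 5 | out ⊤ | prev 1 | push {5}
  [8] u=0 | in 3 | out 6 | prev ⊥ | push {6}
  [9] u=2 | in 3 | out ⊤ | prev 3 | push {4}
  [10] u=3 | in 3 | out 2 | prev ⊥ | push {0}
  [11] u=5 | in ⊤ | out ⊤ | prev 3 | push {2,3}
  [12] u=6 | in ⊤ | out ⊤ | ==
  [13] u=4 | in ⊤ | out ⊤ | prev 5 | push {}
  [14] u=0 | in ⊤ | out ⊤ | prev 6 | push {6}
  [15] u=2 | in ⊤ | out ⊤ | ==
  [16] u=3 | in ⊤ | out ⊤ | prev 2 | push {0}
  [17] u=6 | in ⊤ | out ⊤ | ==
  [18] u=0 | in ⊤ | out ⊤ | ==

Converged values:
  [0] ⊤
  [1] 5
  [2] ⊤
  [3] ⊤
  [4] ⊤
  [5] ⊤
  [6] ⊤

⊤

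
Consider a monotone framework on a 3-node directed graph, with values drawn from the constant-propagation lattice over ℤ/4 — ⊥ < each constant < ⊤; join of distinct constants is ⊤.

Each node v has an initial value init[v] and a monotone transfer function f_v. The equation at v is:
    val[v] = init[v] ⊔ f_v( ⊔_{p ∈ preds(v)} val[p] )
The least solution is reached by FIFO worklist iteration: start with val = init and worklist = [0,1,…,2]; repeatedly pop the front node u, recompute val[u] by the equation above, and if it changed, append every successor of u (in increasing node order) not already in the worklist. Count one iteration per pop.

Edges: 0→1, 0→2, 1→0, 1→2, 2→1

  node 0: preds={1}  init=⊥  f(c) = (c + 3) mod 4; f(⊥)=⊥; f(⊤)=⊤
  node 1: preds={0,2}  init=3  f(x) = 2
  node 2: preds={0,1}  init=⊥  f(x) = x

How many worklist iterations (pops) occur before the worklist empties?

Iteration log — 6 steps:
  step 1. node 0  ⊔preds=3  new=2  old=⊥  +wl: 
  step 2. node 1  ⊔preds=2  new=⊤  old=3  +wl: 0
  step 3. node 2  ⊔preds=⊤  new=⊤  old=⊥  +wl: 1
  step 4. node 0  ⊔preds=⊤  new=⊤  old=2  +wl: 2
  step 5. node 1  ⊔preds=⊤  new=⊤  stable
  step 6. node 2  ⊔preds=⊤  new=⊤  stable

Least fixpoint reached:
  node 0: ⊤
  node 1: ⊤
  node 2: ⊤

6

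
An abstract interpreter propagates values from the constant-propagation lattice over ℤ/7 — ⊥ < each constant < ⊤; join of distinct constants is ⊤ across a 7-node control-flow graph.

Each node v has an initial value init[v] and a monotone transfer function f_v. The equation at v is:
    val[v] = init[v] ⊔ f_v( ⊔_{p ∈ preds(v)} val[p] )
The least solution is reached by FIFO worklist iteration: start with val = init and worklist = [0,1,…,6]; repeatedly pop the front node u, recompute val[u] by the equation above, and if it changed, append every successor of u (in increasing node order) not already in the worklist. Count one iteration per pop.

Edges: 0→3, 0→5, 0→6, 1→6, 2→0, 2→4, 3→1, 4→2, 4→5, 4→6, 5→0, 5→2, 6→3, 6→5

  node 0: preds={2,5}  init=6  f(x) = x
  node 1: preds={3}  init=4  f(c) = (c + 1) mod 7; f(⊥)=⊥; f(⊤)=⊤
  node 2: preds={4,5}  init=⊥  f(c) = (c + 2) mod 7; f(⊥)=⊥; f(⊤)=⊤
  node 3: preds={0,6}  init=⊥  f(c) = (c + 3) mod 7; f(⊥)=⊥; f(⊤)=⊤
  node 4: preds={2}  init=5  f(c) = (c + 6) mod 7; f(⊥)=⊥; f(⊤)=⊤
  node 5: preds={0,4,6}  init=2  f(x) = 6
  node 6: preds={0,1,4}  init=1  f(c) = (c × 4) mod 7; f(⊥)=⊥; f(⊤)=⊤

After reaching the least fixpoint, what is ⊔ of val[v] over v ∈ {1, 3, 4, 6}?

⊤

Worklist (13 pops):
  #1 pop 0: in=2 → ⊤ (was 6); enqueue []
  #2 pop 1: in=⊥ → 4 (no change)
  #3 pop 2: in=⊤ → ⊤ (was ⊥); enqueue [0]
  #4 pop 3: in=⊤ → ⊤ (was ⊥); enqueue [1]
  #5 pop 4: in=⊤ → ⊤ (was 5); enqueue [2]
  #6 pop 5: in=⊤ → ⊤ (was 2); enqueue []
  #7 pop 6: in=⊤ → ⊤ (was 1); enqueue [3,5]
  #8 pop 0: in=⊤ → ⊤ (no change)
  #9 pop 1: in=⊤ → ⊤ (was 4); enqueue [6]
  #10 pop 2: in=⊤ → ⊤ (no change)
  #11 pop 3: in=⊤ → ⊤ (no change)
  #12 pop 5: in=⊤ → ⊤ (no change)
  #13 pop 6: in=⊤ → ⊤ (no change)

Fixpoint:
  val[0] = ⊤
  val[1] = ⊤
  val[2] = ⊤
  val[3] = ⊤
  val[4] = ⊤
  val[5] = ⊤
  val[6] = ⊤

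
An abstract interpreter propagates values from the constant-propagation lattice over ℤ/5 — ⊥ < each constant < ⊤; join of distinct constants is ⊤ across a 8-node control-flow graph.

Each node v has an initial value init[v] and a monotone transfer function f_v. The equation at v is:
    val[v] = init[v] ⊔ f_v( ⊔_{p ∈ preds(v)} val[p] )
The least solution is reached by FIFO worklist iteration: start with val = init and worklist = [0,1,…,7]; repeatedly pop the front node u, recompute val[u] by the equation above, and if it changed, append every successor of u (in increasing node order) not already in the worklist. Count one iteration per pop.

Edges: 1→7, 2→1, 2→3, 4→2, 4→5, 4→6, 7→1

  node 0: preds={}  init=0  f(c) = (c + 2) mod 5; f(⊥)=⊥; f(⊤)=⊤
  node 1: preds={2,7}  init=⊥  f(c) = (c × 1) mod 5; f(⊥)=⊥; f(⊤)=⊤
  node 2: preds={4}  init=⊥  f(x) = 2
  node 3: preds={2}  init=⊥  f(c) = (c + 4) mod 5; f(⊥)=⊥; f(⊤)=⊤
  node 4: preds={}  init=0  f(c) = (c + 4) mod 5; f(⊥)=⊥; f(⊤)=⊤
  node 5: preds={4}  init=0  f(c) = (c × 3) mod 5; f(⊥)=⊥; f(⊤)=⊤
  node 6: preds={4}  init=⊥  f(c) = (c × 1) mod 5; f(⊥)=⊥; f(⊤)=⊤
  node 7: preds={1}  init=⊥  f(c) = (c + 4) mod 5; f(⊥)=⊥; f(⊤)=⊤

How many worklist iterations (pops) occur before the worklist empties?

13

Iteration log — 13 steps:
  step 1. node 0  ⊔preds=⊥  new=0  stable
  step 2. node 1  ⊔preds=⊥  new=⊥  stable
  step 3. node 2  ⊔preds=0  new=2  old=⊥  +wl: 1
  step 4. node 3  ⊔preds=2  new=1  old=⊥  +wl: 
  step 5. node 4  ⊔preds=⊥  new=0  stable
  step 6. node 5  ⊔preds=0  new=0  stable
  step 7. node 6  ⊔preds=0  new=0  old=⊥  +wl: 
  step 8. node 7  ⊔preds=⊥  new=⊥  stable
  step 9. node 1  ⊔preds=2  new=2  old=⊥  +wl: 7
  step 10. node 7  ⊔preds=2  new=1  old=⊥  +wl: 1
  step 11. node 1  ⊔preds=⊤  new=⊤  old=2  +wl: 7
  step 12. node 7  ⊔preds=⊤  new=⊤  old=1  +wl: 1
  step 13. node 1  ⊔preds=⊤  new=⊤  stable

Least fixpoint reached:
  node 0: 0
  node 1: ⊤
  node 2: 2
  node 3: 1
  node 4: 0
  node 5: 0
  node 6: 0
  node 7: ⊤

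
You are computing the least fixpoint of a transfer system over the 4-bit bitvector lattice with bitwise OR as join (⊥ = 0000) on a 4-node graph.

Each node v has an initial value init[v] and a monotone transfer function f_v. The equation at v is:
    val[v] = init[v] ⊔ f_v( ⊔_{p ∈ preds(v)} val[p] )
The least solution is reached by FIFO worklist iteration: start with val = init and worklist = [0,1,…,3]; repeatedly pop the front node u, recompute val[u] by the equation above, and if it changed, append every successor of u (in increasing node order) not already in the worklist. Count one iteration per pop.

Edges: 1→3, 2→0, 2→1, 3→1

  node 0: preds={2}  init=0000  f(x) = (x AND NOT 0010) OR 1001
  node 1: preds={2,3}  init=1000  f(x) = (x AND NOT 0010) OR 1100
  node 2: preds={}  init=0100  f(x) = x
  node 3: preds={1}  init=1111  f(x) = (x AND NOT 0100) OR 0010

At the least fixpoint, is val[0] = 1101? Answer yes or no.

yes

Worklist (4 pops):
  #1 pop 0: in=0100 → 1101 (was 0000); enqueue []
  #2 pop 1: in=1111 → 1101 (was 1000); enqueue []
  #3 pop 2: in=0000 → 0100 (no change)
  #4 pop 3: in=1101 → 1111 (no change)

Fixpoint:
  val[0] = 1101
  val[1] = 1101
  val[2] = 0100
  val[3] = 1111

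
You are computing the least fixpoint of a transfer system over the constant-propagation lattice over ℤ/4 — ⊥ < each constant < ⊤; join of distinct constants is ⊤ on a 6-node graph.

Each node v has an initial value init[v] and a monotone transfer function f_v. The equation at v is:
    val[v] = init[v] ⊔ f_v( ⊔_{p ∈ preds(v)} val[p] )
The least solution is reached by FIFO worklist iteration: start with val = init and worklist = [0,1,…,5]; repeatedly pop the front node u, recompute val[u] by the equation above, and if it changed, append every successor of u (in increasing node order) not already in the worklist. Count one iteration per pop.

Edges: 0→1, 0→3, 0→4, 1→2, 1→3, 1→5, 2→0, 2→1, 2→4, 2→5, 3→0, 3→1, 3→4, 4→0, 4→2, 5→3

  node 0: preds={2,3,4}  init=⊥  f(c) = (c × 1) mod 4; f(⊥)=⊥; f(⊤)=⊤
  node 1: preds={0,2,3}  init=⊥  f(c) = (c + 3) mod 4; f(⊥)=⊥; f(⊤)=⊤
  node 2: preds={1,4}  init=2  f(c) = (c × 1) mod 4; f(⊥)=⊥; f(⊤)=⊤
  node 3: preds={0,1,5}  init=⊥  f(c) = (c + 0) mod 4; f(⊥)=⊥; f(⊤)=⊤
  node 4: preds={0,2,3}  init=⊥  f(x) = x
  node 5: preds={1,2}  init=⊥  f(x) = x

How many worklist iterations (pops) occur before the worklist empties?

12

Worklist (12 pops):
  #1 pop 0: in=2 → 2 (was ⊥); enqueue []
  #2 pop 1: in=2 → 1 (was ⊥); enqueue []
  #3 pop 2: in=1 → ⊤ (was 2); enqueue [0,1]
  #4 pop 3: in=⊤ → ⊤ (was ⊥); enqueue []
  #5 pop 4: in=⊤ → ⊤ (was ⊥); enqueue [2]
  #6 pop 5: in=⊤ → ⊤ (was ⊥); enqueue [3]
  #7 pop 0: in=⊤ → ⊤ (was 2); enqueue [4]
  #8 pop 1: in=⊤ → ⊤ (was 1); enqueue [5]
  #9 pop 2: in=⊤ → ⊤ (no change)
  #10 pop 3: in=⊤ → ⊤ (no change)
  #11 pop 4: in=⊤ → ⊤ (no change)
  #12 pop 5: in=⊤ → ⊤ (no change)

Fixpoint:
  val[0] = ⊤
  val[1] = ⊤
  val[2] = ⊤
  val[3] = ⊤
  val[4] = ⊤
  val[5] = ⊤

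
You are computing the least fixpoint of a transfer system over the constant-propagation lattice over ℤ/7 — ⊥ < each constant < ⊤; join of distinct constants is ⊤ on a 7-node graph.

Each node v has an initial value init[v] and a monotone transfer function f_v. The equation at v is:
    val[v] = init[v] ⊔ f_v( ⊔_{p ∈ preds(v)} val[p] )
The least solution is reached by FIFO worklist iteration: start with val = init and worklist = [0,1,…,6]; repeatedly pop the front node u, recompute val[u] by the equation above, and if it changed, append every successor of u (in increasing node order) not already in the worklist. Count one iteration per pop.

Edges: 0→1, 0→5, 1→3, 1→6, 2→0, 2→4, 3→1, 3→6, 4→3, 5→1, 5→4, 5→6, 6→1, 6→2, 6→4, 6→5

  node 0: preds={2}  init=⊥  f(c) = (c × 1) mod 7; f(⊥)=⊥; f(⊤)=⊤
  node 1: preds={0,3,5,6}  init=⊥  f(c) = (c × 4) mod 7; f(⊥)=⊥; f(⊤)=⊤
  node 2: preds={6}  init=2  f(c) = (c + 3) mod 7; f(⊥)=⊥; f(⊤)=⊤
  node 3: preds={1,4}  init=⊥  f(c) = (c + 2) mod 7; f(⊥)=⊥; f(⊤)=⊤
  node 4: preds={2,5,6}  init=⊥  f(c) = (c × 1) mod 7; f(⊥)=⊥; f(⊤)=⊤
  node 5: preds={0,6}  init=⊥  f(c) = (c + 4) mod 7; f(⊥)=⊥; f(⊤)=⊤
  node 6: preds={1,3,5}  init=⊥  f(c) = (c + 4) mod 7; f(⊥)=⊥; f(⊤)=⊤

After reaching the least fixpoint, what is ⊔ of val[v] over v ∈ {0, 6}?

Worklist (19 pops):
  #1 pop 0: in=2 → 2 (was ⊥); enqueue []
  #2 pop 1: in=2 → 1 (was ⊥); enqueue []
  #3 pop 2: in=⊥ → 2 (no change)
  #4 pop 3: in=1 → 3 (was ⊥); enqueue [1]
  #5 pop 4: in=2 → 2 (was ⊥); enqueue [3]
  #6 pop 5: in=2 → 6 (was ⊥); enqueue [4]
  #7 pop 6: in=⊤ → ⊤ (was ⊥); enqueue [2,5]
  #8 pop 1: in=⊤ → ⊤ (was 1); enqueue [6]
  #9 pop 3: in=⊤ → ⊤ (was 3); enqueue [1]
  #10 pop 4: in=⊤ → ⊤ (was 2); enqueue [3]
  #11 pop 2: in=⊤ → ⊤ (was 2); enqueue [0,4]
  #12 pop 5: in=⊤ → ⊤ (was 6); enqueue []
  #13 pop 6: in=⊤ → ⊤ (no change)
  #14 pop 1: in=⊤ → ⊤ (no change)
  #15 pop 3: in=⊤ → ⊤ (no change)
  #16 pop 0: in=⊤ → ⊤ (was 2); enqueue [1,5]
  #17 pop 4: in=⊤ → ⊤ (no change)
  #18 pop 1: in=⊤ → ⊤ (no change)
  #19 pop 5: in=⊤ → ⊤ (no change)

Fixpoint:
  val[0] = ⊤
  val[1] = ⊤
  val[2] = ⊤
  val[3] = ⊤
  val[4] = ⊤
  val[5] = ⊤
  val[6] = ⊤

⊤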